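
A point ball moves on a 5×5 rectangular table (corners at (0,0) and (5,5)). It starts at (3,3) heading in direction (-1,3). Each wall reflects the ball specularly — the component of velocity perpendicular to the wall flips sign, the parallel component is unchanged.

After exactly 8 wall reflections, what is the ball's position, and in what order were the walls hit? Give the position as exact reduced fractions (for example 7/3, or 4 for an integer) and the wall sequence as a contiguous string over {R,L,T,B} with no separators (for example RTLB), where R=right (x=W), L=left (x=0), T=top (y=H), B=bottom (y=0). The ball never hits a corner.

Final position: (4,0)
Wall sequence: TBLTBTRB

1. t=2/3 → T at (7/3,5); v=(-1,-3)
2. t=5/3 → B at (2/3,0); v=(-1,3)
3. t=2/3 → L at (0,2); v=(1,3)
4. t=1 → T at (1,5); v=(1,-3)
5. t=5/3 → B at (8/3,0); v=(1,3)
6. t=5/3 → T at (13/3,5); v=(1,-3)
7. t=2/3 → R at (5,3); v=(-1,-3)
8. t=1 → B at (4,0); v=(-1,3)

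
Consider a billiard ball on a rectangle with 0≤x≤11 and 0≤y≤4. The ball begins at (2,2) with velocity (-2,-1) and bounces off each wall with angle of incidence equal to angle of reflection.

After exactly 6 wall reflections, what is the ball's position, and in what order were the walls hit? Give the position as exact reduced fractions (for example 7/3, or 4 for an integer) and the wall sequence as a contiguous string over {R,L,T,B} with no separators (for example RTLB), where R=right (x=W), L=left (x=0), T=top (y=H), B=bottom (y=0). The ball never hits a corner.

1. t=1 → L at (0,1); v=(2,-1)
2. t=1 → B at (2,0); v=(2,1)
3. t=4 → T at (10,4); v=(2,-1)
4. t=1/2 → R at (11,7/2); v=(-2,-1)
5. t=7/2 → B at (4,0); v=(-2,1)
6. t=2 → L at (0,2); v=(2,1)

Final position: (0,2)
Wall sequence: LBTRBL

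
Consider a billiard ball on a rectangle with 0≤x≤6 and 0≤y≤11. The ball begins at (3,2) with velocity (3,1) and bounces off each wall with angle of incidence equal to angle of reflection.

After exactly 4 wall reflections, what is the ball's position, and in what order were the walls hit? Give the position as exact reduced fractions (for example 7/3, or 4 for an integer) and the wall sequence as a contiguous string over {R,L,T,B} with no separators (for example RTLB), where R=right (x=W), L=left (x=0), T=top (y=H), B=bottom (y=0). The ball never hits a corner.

Final position: (0,9)
Wall sequence: RLRL

1. t=1 → R at (6,3); v=(-3,1)
2. t=2 → L at (0,5); v=(3,1)
3. t=2 → R at (6,7); v=(-3,1)
4. t=2 → L at (0,9); v=(3,1)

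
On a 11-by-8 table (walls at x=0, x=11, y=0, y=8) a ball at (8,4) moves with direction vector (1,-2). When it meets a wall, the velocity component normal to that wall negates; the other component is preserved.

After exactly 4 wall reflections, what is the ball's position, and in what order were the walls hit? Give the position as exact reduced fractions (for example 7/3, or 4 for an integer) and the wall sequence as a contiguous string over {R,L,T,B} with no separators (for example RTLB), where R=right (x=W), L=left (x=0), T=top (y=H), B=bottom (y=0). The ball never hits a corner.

Final position: (4,0)
Wall sequence: BRTB

1. t=2 → B at (10,0); v=(1,2)
2. t=1 → R at (11,2); v=(-1,2)
3. t=3 → T at (8,8); v=(-1,-2)
4. t=4 → B at (4,0); v=(-1,2)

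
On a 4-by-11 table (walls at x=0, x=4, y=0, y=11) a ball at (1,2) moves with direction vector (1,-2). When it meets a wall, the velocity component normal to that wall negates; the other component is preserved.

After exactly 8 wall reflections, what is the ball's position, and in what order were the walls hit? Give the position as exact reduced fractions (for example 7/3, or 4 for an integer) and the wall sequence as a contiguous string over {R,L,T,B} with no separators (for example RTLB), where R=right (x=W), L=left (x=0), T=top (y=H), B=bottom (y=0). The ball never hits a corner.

1. t=1 → B at (2,0); v=(1,2)
2. t=2 → R at (4,4); v=(-1,2)
3. t=7/2 → T at (1/2,11); v=(-1,-2)
4. t=1/2 → L at (0,10); v=(1,-2)
5. t=4 → R at (4,2); v=(-1,-2)
6. t=1 → B at (3,0); v=(-1,2)
7. t=3 → L at (0,6); v=(1,2)
8. t=5/2 → T at (5/2,11); v=(1,-2)

Final position: (5/2,11)
Wall sequence: BRTLRBLT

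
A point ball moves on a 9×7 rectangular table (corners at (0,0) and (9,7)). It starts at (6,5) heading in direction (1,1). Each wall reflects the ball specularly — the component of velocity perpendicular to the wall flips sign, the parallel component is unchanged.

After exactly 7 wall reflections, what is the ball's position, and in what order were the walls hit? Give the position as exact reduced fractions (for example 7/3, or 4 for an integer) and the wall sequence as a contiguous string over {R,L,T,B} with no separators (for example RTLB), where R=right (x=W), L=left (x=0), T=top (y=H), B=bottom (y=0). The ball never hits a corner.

Final position: (7,0)
Wall sequence: TRBLTRB

1. t=2 → T at (8,7); v=(1,-1)
2. t=1 → R at (9,6); v=(-1,-1)
3. t=6 → B at (3,0); v=(-1,1)
4. t=3 → L at (0,3); v=(1,1)
5. t=4 → T at (4,7); v=(1,-1)
6. t=5 → R at (9,2); v=(-1,-1)
7. t=2 → B at (7,0); v=(-1,1)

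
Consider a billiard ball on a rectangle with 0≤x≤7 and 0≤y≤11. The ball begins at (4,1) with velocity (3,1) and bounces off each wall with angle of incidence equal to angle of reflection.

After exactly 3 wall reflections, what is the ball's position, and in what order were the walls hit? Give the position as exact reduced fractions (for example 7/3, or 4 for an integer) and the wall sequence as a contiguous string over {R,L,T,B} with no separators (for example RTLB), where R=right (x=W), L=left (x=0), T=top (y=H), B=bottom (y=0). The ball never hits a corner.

Final position: (7,20/3)
Wall sequence: RLR

1. t=1 → R at (7,2); v=(-3,1)
2. t=7/3 → L at (0,13/3); v=(3,1)
3. t=7/3 → R at (7,20/3); v=(-3,1)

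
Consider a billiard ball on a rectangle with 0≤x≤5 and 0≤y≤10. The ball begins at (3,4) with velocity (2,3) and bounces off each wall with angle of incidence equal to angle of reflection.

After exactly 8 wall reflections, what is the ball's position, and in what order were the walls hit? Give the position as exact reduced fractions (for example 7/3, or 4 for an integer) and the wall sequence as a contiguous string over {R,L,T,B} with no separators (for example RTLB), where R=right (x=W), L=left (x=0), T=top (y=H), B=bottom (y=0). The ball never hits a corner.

Final position: (5,3)
Wall sequence: RTLBRLTR

1. t=1 → R at (5,7); v=(-2,3)
2. t=1 → T at (3,10); v=(-2,-3)
3. t=3/2 → L at (0,11/2); v=(2,-3)
4. t=11/6 → B at (11/3,0); v=(2,3)
5. t=2/3 → R at (5,2); v=(-2,3)
6. t=5/2 → L at (0,19/2); v=(2,3)
7. t=1/6 → T at (1/3,10); v=(2,-3)
8. t=7/3 → R at (5,3); v=(-2,-3)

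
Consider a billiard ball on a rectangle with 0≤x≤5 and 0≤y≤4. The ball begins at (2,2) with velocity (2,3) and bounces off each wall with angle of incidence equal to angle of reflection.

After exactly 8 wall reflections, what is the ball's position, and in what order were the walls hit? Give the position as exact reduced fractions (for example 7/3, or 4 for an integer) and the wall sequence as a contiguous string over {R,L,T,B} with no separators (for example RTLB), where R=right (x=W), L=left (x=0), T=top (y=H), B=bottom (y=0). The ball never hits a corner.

Final position: (5,5/2)
Wall sequence: TRBTLBTR

1. t=2/3 → T at (10/3,4); v=(2,-3)
2. t=5/6 → R at (5,3/2); v=(-2,-3)
3. t=1/2 → B at (4,0); v=(-2,3)
4. t=4/3 → T at (4/3,4); v=(-2,-3)
5. t=2/3 → L at (0,2); v=(2,-3)
6. t=2/3 → B at (4/3,0); v=(2,3)
7. t=4/3 → T at (4,4); v=(2,-3)
8. t=1/2 → R at (5,5/2); v=(-2,-3)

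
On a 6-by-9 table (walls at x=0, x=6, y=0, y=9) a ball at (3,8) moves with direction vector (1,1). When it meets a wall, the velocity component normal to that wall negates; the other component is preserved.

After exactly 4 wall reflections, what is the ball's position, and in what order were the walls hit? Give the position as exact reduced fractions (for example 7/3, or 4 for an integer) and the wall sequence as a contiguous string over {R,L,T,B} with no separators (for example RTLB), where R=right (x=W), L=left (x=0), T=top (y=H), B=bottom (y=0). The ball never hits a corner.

Final position: (1,0)
Wall sequence: TRLB

1. t=1 → T at (4,9); v=(1,-1)
2. t=2 → R at (6,7); v=(-1,-1)
3. t=6 → L at (0,1); v=(1,-1)
4. t=1 → B at (1,0); v=(1,1)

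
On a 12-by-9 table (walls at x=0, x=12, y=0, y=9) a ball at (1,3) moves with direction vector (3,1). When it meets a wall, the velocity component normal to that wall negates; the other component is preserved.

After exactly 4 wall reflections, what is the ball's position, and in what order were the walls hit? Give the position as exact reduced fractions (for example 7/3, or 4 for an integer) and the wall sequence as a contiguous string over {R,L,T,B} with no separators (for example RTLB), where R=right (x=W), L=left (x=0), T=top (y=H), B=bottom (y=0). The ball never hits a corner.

Final position: (12,10/3)
Wall sequence: RTLR

1. t=11/3 → R at (12,20/3); v=(-3,1)
2. t=7/3 → T at (5,9); v=(-3,-1)
3. t=5/3 → L at (0,22/3); v=(3,-1)
4. t=4 → R at (12,10/3); v=(-3,-1)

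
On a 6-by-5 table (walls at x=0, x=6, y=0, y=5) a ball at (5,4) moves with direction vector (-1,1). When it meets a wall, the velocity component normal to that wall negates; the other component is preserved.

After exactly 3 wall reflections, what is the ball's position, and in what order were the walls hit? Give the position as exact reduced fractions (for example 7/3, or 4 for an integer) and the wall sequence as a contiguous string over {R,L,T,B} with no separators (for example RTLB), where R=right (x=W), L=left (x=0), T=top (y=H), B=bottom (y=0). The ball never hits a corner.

Final position: (1,0)
Wall sequence: TLB

1. t=1 → T at (4,5); v=(-1,-1)
2. t=4 → L at (0,1); v=(1,-1)
3. t=1 → B at (1,0); v=(1,1)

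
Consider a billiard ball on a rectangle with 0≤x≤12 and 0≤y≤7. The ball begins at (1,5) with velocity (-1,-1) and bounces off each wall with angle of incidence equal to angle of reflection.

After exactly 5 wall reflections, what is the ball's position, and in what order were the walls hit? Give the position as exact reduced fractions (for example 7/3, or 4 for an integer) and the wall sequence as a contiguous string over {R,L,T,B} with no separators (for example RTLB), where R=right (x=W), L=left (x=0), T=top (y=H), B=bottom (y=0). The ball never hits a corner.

1. t=1 → L at (0,4); v=(1,-1)
2. t=4 → B at (4,0); v=(1,1)
3. t=7 → T at (11,7); v=(1,-1)
4. t=1 → R at (12,6); v=(-1,-1)
5. t=6 → B at (6,0); v=(-1,1)

Final position: (6,0)
Wall sequence: LBTRB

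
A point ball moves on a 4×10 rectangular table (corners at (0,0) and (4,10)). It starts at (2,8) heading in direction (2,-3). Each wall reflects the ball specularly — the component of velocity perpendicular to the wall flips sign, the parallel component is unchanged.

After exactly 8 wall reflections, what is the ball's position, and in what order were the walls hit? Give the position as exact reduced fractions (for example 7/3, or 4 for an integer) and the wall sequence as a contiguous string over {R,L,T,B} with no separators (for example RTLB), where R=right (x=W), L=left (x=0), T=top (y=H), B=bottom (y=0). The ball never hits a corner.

Final position: (10/3,0)
Wall sequence: RBLRTLRB

1. t=1 → R at (4,5); v=(-2,-3)
2. t=5/3 → B at (2/3,0); v=(-2,3)
3. t=1/3 → L at (0,1); v=(2,3)
4. t=2 → R at (4,7); v=(-2,3)
5. t=1 → T at (2,10); v=(-2,-3)
6. t=1 → L at (0,7); v=(2,-3)
7. t=2 → R at (4,1); v=(-2,-3)
8. t=1/3 → B at (10/3,0); v=(-2,3)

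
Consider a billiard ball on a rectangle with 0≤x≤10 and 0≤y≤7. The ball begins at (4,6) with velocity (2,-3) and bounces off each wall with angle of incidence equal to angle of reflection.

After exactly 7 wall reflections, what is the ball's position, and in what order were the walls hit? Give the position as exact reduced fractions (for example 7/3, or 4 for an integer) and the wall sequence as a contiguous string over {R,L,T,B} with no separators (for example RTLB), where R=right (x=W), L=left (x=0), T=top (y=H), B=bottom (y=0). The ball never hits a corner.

Final position: (20/3,0)
Wall sequence: BRTBLTB

1. t=2 → B at (8,0); v=(2,3)
2. t=1 → R at (10,3); v=(-2,3)
3. t=4/3 → T at (22/3,7); v=(-2,-3)
4. t=7/3 → B at (8/3,0); v=(-2,3)
5. t=4/3 → L at (0,4); v=(2,3)
6. t=1 → T at (2,7); v=(2,-3)
7. t=7/3 → B at (20/3,0); v=(2,3)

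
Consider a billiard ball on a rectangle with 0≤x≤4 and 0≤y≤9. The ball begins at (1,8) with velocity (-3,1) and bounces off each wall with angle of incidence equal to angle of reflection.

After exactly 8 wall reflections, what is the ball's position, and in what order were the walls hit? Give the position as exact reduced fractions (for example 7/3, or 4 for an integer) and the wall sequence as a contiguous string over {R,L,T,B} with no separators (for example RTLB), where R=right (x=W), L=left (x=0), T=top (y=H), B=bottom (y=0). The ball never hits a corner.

1. t=1/3 → L at (0,25/3); v=(3,1)
2. t=2/3 → T at (2,9); v=(3,-1)
3. t=2/3 → R at (4,25/3); v=(-3,-1)
4. t=4/3 → L at (0,7); v=(3,-1)
5. t=4/3 → R at (4,17/3); v=(-3,-1)
6. t=4/3 → L at (0,13/3); v=(3,-1)
7. t=4/3 → R at (4,3); v=(-3,-1)
8. t=4/3 → L at (0,5/3); v=(3,-1)

Final position: (0,5/3)
Wall sequence: LTRLRLRL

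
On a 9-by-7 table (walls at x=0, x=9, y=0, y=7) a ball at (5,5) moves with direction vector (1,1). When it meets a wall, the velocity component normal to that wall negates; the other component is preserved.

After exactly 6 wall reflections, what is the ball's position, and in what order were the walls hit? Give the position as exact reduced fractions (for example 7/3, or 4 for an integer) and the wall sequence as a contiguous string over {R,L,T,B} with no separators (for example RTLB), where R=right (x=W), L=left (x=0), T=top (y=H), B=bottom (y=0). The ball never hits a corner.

1. t=2 → T at (7,7); v=(1,-1)
2. t=2 → R at (9,5); v=(-1,-1)
3. t=5 → B at (4,0); v=(-1,1)
4. t=4 → L at (0,4); v=(1,1)
5. t=3 → T at (3,7); v=(1,-1)
6. t=6 → R at (9,1); v=(-1,-1)

Final position: (9,1)
Wall sequence: TRBLTR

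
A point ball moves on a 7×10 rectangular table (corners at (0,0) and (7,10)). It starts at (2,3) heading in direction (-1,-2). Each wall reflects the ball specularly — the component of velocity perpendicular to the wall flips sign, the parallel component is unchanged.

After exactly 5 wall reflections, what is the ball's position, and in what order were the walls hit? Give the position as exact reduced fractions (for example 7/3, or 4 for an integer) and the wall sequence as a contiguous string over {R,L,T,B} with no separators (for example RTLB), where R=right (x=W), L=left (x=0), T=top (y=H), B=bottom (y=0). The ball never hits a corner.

Final position: (9/2,0)
Wall sequence: BLTRB

1. t=3/2 → B at (1/2,0); v=(-1,2)
2. t=1/2 → L at (0,1); v=(1,2)
3. t=9/2 → T at (9/2,10); v=(1,-2)
4. t=5/2 → R at (7,5); v=(-1,-2)
5. t=5/2 → B at (9/2,0); v=(-1,2)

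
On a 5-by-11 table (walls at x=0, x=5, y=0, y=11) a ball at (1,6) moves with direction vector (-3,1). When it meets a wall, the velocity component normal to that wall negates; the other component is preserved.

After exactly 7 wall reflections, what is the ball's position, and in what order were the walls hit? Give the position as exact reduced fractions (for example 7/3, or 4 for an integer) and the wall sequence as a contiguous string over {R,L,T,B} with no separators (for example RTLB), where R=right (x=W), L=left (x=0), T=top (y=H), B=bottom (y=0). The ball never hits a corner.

1. t=1/3 → L at (0,19/3); v=(3,1)
2. t=5/3 → R at (5,8); v=(-3,1)
3. t=5/3 → L at (0,29/3); v=(3,1)
4. t=4/3 → T at (4,11); v=(3,-1)
5. t=1/3 → R at (5,32/3); v=(-3,-1)
6. t=5/3 → L at (0,9); v=(3,-1)
7. t=5/3 → R at (5,22/3); v=(-3,-1)

Final position: (5,22/3)
Wall sequence: LRLTRLR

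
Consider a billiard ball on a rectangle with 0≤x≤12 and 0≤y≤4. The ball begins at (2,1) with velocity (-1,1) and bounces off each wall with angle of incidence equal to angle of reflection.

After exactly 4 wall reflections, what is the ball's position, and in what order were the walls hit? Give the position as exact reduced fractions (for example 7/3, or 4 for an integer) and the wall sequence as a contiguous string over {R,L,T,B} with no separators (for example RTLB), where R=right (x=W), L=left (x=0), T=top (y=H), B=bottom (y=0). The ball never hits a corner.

Final position: (9,4)
Wall sequence: LTBT

1. t=2 → L at (0,3); v=(1,1)
2. t=1 → T at (1,4); v=(1,-1)
3. t=4 → B at (5,0); v=(1,1)
4. t=4 → T at (9,4); v=(1,-1)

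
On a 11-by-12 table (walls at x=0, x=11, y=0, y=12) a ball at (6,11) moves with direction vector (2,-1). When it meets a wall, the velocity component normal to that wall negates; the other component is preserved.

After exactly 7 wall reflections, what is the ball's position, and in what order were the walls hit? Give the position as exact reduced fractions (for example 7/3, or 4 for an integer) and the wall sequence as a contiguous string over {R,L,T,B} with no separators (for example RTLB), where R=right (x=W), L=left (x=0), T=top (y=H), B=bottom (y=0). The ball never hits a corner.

1. t=5/2 → R at (11,17/2); v=(-2,-1)
2. t=11/2 → L at (0,3); v=(2,-1)
3. t=3 → B at (6,0); v=(2,1)
4. t=5/2 → R at (11,5/2); v=(-2,1)
5. t=11/2 → L at (0,8); v=(2,1)
6. t=4 → T at (8,12); v=(2,-1)
7. t=3/2 → R at (11,21/2); v=(-2,-1)

Final position: (11,21/2)
Wall sequence: RLBRLTR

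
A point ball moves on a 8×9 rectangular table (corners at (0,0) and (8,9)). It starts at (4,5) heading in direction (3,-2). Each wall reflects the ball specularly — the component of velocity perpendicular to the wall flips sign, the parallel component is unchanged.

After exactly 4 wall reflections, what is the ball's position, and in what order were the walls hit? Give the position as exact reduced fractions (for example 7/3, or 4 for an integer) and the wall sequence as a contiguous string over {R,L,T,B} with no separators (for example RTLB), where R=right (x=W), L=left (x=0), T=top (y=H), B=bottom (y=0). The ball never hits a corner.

Final position: (8,25/3)
Wall sequence: RBLR

1. t=4/3 → R at (8,7/3); v=(-3,-2)
2. t=7/6 → B at (9/2,0); v=(-3,2)
3. t=3/2 → L at (0,3); v=(3,2)
4. t=8/3 → R at (8,25/3); v=(-3,2)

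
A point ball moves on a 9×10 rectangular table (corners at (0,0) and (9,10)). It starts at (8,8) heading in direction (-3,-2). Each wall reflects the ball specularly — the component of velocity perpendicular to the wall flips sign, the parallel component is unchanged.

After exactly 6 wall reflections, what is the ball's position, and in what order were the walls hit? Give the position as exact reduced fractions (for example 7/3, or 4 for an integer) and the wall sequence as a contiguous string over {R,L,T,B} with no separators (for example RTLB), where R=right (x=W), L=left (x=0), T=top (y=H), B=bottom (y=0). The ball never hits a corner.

Final position: (9,14/3)
Wall sequence: LBRLTR

1. t=8/3 → L at (0,8/3); v=(3,-2)
2. t=4/3 → B at (4,0); v=(3,2)
3. t=5/3 → R at (9,10/3); v=(-3,2)
4. t=3 → L at (0,28/3); v=(3,2)
5. t=1/3 → T at (1,10); v=(3,-2)
6. t=8/3 → R at (9,14/3); v=(-3,-2)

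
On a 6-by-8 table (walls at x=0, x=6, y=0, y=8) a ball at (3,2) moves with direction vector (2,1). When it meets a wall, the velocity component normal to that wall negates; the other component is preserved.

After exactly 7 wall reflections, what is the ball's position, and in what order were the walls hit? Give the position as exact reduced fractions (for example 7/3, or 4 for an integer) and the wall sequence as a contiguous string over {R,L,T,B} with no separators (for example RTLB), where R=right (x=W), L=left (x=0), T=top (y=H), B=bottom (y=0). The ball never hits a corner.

1. t=3/2 → R at (6,7/2); v=(-2,1)
2. t=3 → L at (0,13/2); v=(2,1)
3. t=3/2 → T at (3,8); v=(2,-1)
4. t=3/2 → R at (6,13/2); v=(-2,-1)
5. t=3 → L at (0,7/2); v=(2,-1)
6. t=3 → R at (6,1/2); v=(-2,-1)
7. t=1/2 → B at (5,0); v=(-2,1)

Final position: (5,0)
Wall sequence: RLTRLRB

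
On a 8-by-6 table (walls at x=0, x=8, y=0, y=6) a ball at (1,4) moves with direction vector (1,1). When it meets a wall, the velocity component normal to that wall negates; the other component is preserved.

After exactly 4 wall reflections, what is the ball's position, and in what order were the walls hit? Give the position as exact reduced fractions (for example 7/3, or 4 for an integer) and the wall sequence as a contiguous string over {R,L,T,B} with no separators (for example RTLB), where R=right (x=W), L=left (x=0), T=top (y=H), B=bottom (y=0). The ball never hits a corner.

Final position: (1,6)
Wall sequence: TRBT

1. t=2 → T at (3,6); v=(1,-1)
2. t=5 → R at (8,1); v=(-1,-1)
3. t=1 → B at (7,0); v=(-1,1)
4. t=6 → T at (1,6); v=(-1,-1)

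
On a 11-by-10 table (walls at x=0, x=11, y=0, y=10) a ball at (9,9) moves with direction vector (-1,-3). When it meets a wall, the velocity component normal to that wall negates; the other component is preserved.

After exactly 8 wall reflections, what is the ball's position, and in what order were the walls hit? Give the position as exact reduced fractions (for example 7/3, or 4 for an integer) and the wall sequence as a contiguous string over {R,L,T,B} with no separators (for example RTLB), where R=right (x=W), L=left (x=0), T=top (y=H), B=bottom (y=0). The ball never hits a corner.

Final position: (11,9)
Wall sequence: BTLBTBTR

1. t=3 → B at (6,0); v=(-1,3)
2. t=10/3 → T at (8/3,10); v=(-1,-3)
3. t=8/3 → L at (0,2); v=(1,-3)
4. t=2/3 → B at (2/3,0); v=(1,3)
5. t=10/3 → T at (4,10); v=(1,-3)
6. t=10/3 → B at (22/3,0); v=(1,3)
7. t=10/3 → T at (32/3,10); v=(1,-3)
8. t=1/3 → R at (11,9); v=(-1,-3)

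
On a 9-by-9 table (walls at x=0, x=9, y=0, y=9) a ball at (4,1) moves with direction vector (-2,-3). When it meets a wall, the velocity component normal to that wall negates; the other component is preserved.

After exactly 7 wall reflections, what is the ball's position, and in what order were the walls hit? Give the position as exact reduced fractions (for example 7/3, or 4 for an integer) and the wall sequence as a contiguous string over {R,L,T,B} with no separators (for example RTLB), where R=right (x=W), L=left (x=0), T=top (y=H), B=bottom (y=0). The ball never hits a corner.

Final position: (0,4)
Wall sequence: BLTBRTL

1. t=1/3 → B at (10/3,0); v=(-2,3)
2. t=5/3 → L at (0,5); v=(2,3)
3. t=4/3 → T at (8/3,9); v=(2,-3)
4. t=3 → B at (26/3,0); v=(2,3)
5. t=1/6 → R at (9,1/2); v=(-2,3)
6. t=17/6 → T at (10/3,9); v=(-2,-3)
7. t=5/3 → L at (0,4); v=(2,-3)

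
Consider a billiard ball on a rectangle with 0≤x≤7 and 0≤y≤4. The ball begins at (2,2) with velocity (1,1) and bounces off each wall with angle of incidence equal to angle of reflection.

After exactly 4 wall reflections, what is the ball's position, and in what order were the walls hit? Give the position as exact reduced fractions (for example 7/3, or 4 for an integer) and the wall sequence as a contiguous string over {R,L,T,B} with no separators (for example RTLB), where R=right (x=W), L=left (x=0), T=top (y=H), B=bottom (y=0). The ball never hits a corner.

1. t=2 → T at (4,4); v=(1,-1)
2. t=3 → R at (7,1); v=(-1,-1)
3. t=1 → B at (6,0); v=(-1,1)
4. t=4 → T at (2,4); v=(-1,-1)

Final position: (2,4)
Wall sequence: TRBT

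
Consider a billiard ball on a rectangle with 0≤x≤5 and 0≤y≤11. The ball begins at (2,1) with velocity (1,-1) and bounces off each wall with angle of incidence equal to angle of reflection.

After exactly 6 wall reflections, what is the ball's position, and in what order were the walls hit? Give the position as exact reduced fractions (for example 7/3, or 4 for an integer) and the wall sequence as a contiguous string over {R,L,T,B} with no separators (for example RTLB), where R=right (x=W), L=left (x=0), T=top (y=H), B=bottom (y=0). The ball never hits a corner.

Final position: (0,5)
Wall sequence: BRLTRL

1. t=1 → B at (3,0); v=(1,1)
2. t=2 → R at (5,2); v=(-1,1)
3. t=5 → L at (0,7); v=(1,1)
4. t=4 → T at (4,11); v=(1,-1)
5. t=1 → R at (5,10); v=(-1,-1)
6. t=5 → L at (0,5); v=(1,-1)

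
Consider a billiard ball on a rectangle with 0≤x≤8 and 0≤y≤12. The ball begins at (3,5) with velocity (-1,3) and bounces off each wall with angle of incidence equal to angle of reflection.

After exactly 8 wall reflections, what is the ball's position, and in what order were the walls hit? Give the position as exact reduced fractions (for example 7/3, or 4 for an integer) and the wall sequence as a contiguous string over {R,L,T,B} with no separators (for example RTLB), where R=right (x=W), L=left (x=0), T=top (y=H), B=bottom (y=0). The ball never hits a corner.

Final position: (0,10)
Wall sequence: TLBTRBTL

1. t=7/3 → T at (2/3,12); v=(-1,-3)
2. t=2/3 → L at (0,10); v=(1,-3)
3. t=10/3 → B at (10/3,0); v=(1,3)
4. t=4 → T at (22/3,12); v=(1,-3)
5. t=2/3 → R at (8,10); v=(-1,-3)
6. t=10/3 → B at (14/3,0); v=(-1,3)
7. t=4 → T at (2/3,12); v=(-1,-3)
8. t=2/3 → L at (0,10); v=(1,-3)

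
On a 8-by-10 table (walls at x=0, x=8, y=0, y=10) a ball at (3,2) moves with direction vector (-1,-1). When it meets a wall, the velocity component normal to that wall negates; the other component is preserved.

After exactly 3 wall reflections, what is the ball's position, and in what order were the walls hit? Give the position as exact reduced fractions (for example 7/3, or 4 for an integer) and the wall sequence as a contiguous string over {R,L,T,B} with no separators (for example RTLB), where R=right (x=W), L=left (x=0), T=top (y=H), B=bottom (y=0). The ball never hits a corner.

1. t=2 → B at (1,0); v=(-1,1)
2. t=1 → L at (0,1); v=(1,1)
3. t=8 → R at (8,9); v=(-1,1)

Final position: (8,9)
Wall sequence: BLR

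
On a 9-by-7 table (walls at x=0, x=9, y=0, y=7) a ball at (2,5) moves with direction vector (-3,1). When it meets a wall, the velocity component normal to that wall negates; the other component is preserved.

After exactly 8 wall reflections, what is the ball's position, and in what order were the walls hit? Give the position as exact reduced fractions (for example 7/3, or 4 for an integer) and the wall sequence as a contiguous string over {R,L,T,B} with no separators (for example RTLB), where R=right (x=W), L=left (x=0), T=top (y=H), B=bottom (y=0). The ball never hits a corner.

1. t=2/3 → L at (0,17/3); v=(3,1)
2. t=4/3 → T at (4,7); v=(3,-1)
3. t=5/3 → R at (9,16/3); v=(-3,-1)
4. t=3 → L at (0,7/3); v=(3,-1)
5. t=7/3 → B at (7,0); v=(3,1)
6. t=2/3 → R at (9,2/3); v=(-3,1)
7. t=3 → L at (0,11/3); v=(3,1)
8. t=3 → R at (9,20/3); v=(-3,1)

Final position: (9,20/3)
Wall sequence: LTRLBRLR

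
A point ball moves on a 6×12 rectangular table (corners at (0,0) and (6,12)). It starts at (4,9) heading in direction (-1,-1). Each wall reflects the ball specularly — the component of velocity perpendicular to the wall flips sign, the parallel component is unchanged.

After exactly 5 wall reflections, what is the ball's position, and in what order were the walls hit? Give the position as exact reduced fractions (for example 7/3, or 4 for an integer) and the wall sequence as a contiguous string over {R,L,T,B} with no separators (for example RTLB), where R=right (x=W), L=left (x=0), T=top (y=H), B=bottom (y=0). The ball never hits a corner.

1. t=4 → L at (0,5); v=(1,-1)
2. t=5 → B at (5,0); v=(1,1)
3. t=1 → R at (6,1); v=(-1,1)
4. t=6 → L at (0,7); v=(1,1)
5. t=5 → T at (5,12); v=(1,-1)

Final position: (5,12)
Wall sequence: LBRLT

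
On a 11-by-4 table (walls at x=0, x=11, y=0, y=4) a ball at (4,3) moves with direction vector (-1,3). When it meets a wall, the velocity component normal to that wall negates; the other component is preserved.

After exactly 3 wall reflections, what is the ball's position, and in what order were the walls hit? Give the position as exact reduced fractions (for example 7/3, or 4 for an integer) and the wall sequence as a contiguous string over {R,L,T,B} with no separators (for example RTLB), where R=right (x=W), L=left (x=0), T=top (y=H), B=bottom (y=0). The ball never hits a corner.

1. t=1/3 → T at (11/3,4); v=(-1,-3)
2. t=4/3 → B at (7/3,0); v=(-1,3)
3. t=4/3 → T at (1,4); v=(-1,-3)

Final position: (1,4)
Wall sequence: TBT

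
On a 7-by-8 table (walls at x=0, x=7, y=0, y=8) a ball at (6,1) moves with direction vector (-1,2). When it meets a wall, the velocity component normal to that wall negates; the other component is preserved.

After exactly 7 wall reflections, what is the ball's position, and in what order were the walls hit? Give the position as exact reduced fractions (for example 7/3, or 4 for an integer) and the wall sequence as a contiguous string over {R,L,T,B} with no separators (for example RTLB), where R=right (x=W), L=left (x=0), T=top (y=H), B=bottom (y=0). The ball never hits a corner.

1. t=7/2 → T at (5/2,8); v=(-1,-2)
2. t=5/2 → L at (0,3); v=(1,-2)
3. t=3/2 → B at (3/2,0); v=(1,2)
4. t=4 → T at (11/2,8); v=(1,-2)
5. t=3/2 → R at (7,5); v=(-1,-2)
6. t=5/2 → B at (9/2,0); v=(-1,2)
7. t=4 → T at (1/2,8); v=(-1,-2)

Final position: (1/2,8)
Wall sequence: TLBTRBT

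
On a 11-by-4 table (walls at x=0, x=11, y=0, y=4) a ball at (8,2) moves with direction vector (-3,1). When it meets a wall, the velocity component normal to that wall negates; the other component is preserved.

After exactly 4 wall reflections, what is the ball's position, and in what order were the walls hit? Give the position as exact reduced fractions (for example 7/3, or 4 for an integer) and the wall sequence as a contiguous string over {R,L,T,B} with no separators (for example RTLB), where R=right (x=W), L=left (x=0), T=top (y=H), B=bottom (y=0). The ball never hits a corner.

1. t=2 → T at (2,4); v=(-3,-1)
2. t=2/3 → L at (0,10/3); v=(3,-1)
3. t=10/3 → B at (10,0); v=(3,1)
4. t=1/3 → R at (11,1/3); v=(-3,1)

Final position: (11,1/3)
Wall sequence: TLBR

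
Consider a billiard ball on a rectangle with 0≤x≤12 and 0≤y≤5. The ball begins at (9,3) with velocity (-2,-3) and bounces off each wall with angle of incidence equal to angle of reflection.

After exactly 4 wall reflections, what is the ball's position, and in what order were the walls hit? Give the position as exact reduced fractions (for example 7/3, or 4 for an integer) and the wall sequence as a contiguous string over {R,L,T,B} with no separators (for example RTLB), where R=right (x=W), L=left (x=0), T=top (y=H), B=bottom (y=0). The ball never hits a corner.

1. t=1 → B at (7,0); v=(-2,3)
2. t=5/3 → T at (11/3,5); v=(-2,-3)
3. t=5/3 → B at (1/3,0); v=(-2,3)
4. t=1/6 → L at (0,1/2); v=(2,3)

Final position: (0,1/2)
Wall sequence: BTBL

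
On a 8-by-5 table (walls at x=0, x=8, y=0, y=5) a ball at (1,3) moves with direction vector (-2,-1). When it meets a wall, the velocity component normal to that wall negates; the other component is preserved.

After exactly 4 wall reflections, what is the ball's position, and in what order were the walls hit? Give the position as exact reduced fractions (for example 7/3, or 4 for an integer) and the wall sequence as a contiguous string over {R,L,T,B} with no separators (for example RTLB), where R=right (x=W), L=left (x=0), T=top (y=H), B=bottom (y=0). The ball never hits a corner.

1. t=1/2 → L at (0,5/2); v=(2,-1)
2. t=5/2 → B at (5,0); v=(2,1)
3. t=3/2 → R at (8,3/2); v=(-2,1)
4. t=7/2 → T at (1,5); v=(-2,-1)

Final position: (1,5)
Wall sequence: LBRT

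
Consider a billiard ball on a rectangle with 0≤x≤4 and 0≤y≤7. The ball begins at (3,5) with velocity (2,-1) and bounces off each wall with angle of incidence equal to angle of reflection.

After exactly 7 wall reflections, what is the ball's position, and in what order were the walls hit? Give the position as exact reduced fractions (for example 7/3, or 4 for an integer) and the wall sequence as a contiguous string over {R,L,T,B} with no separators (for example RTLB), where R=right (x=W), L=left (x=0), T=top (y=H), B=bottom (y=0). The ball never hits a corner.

1. t=1/2 → R at (4,9/2); v=(-2,-1)
2. t=2 → L at (0,5/2); v=(2,-1)
3. t=2 → R at (4,1/2); v=(-2,-1)
4. t=1/2 → B at (3,0); v=(-2,1)
5. t=3/2 → L at (0,3/2); v=(2,1)
6. t=2 → R at (4,7/2); v=(-2,1)
7. t=2 → L at (0,11/2); v=(2,1)

Final position: (0,11/2)
Wall sequence: RLRBLRL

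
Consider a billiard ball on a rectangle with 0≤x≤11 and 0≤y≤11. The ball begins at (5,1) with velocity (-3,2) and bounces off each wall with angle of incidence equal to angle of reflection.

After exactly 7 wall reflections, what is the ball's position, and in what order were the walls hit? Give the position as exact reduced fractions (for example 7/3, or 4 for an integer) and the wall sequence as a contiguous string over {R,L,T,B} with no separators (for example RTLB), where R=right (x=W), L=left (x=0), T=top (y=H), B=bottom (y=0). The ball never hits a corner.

Final position: (1,11)
Wall sequence: LTRLBRT

1. t=5/3 → L at (0,13/3); v=(3,2)
2. t=10/3 → T at (10,11); v=(3,-2)
3. t=1/3 → R at (11,31/3); v=(-3,-2)
4. t=11/3 → L at (0,3); v=(3,-2)
5. t=3/2 → B at (9/2,0); v=(3,2)
6. t=13/6 → R at (11,13/3); v=(-3,2)
7. t=10/3 → T at (1,11); v=(-3,-2)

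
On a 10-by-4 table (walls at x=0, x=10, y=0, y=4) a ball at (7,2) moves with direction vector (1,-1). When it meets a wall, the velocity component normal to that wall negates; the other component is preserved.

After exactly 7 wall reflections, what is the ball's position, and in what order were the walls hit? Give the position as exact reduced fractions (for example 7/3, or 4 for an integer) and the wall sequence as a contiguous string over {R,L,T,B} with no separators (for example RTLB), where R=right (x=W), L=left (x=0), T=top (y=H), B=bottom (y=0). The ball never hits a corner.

1. t=2 → B at (9,0); v=(1,1)
2. t=1 → R at (10,1); v=(-1,1)
3. t=3 → T at (7,4); v=(-1,-1)
4. t=4 → B at (3,0); v=(-1,1)
5. t=3 → L at (0,3); v=(1,1)
6. t=1 → T at (1,4); v=(1,-1)
7. t=4 → B at (5,0); v=(1,1)

Final position: (5,0)
Wall sequence: BRTBLTB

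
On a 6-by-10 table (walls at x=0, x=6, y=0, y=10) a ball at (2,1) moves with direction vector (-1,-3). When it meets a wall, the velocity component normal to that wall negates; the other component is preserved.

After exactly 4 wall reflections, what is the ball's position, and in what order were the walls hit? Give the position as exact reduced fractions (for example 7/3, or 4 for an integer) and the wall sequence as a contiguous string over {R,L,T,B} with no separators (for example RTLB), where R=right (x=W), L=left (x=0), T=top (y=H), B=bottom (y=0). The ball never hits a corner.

Final position: (5,0)
Wall sequence: BLTB

1. t=1/3 → B at (5/3,0); v=(-1,3)
2. t=5/3 → L at (0,5); v=(1,3)
3. t=5/3 → T at (5/3,10); v=(1,-3)
4. t=10/3 → B at (5,0); v=(1,3)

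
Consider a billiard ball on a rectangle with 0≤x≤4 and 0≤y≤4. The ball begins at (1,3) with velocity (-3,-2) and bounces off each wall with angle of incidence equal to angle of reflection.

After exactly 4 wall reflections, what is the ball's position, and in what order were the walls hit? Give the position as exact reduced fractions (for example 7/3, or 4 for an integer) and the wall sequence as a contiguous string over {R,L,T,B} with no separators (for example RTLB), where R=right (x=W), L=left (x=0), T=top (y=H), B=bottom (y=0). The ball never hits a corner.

Final position: (0,3)
Wall sequence: LBRL

1. t=1/3 → L at (0,7/3); v=(3,-2)
2. t=7/6 → B at (7/2,0); v=(3,2)
3. t=1/6 → R at (4,1/3); v=(-3,2)
4. t=4/3 → L at (0,3); v=(3,2)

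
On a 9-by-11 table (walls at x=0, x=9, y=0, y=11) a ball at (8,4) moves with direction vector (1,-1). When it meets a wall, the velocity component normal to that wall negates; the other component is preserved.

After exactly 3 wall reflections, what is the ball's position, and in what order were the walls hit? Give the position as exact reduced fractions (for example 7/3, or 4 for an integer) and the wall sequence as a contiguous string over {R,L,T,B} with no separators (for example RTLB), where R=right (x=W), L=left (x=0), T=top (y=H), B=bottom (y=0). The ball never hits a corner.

1. t=1 → R at (9,3); v=(-1,-1)
2. t=3 → B at (6,0); v=(-1,1)
3. t=6 → L at (0,6); v=(1,1)

Final position: (0,6)
Wall sequence: RBL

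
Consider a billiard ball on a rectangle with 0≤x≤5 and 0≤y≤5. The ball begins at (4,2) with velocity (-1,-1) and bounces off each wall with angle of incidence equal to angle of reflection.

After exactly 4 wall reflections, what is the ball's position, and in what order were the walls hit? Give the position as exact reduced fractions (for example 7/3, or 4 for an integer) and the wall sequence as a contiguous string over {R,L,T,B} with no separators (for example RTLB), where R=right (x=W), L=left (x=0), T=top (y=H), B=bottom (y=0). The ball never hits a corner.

Final position: (5,3)
Wall sequence: BLTR

1. t=2 → B at (2,0); v=(-1,1)
2. t=2 → L at (0,2); v=(1,1)
3. t=3 → T at (3,5); v=(1,-1)
4. t=2 → R at (5,3); v=(-1,-1)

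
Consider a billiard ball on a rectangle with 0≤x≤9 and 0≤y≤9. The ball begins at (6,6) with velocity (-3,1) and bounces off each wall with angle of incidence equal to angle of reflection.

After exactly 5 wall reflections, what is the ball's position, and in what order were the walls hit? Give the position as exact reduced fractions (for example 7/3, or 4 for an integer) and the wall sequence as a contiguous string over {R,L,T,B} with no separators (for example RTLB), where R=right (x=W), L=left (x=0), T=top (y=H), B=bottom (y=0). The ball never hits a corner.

1. t=2 → L at (0,8); v=(3,1)
2. t=1 → T at (3,9); v=(3,-1)
3. t=2 → R at (9,7); v=(-3,-1)
4. t=3 → L at (0,4); v=(3,-1)
5. t=3 → R at (9,1); v=(-3,-1)

Final position: (9,1)
Wall sequence: LTRLR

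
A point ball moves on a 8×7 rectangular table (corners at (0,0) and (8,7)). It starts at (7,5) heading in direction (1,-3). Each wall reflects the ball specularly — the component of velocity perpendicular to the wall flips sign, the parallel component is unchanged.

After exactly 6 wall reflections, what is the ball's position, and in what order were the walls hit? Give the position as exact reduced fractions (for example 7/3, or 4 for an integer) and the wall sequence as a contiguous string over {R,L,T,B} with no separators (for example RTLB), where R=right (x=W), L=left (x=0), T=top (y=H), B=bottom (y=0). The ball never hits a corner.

Final position: (0,6)
Wall sequence: RBTBTL

1. t=1 → R at (8,2); v=(-1,-3)
2. t=2/3 → B at (22/3,0); v=(-1,3)
3. t=7/3 → T at (5,7); v=(-1,-3)
4. t=7/3 → B at (8/3,0); v=(-1,3)
5. t=7/3 → T at (1/3,7); v=(-1,-3)
6. t=1/3 → L at (0,6); v=(1,-3)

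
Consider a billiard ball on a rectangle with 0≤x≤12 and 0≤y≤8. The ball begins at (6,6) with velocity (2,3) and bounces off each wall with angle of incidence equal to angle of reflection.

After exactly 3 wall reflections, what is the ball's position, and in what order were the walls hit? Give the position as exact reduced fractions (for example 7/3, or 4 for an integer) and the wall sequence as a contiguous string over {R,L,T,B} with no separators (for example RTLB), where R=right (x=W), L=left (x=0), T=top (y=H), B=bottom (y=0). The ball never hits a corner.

1. t=2/3 → T at (22/3,8); v=(2,-3)
2. t=7/3 → R at (12,1); v=(-2,-3)
3. t=1/3 → B at (34/3,0); v=(-2,3)

Final position: (34/3,0)
Wall sequence: TRB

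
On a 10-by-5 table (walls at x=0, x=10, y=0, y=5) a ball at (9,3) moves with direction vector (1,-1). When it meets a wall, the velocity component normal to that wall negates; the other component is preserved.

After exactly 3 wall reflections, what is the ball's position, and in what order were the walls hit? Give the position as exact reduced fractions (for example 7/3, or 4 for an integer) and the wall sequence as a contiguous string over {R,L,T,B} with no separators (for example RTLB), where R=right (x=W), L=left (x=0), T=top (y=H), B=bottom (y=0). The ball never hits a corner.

1. t=1 → R at (10,2); v=(-1,-1)
2. t=2 → B at (8,0); v=(-1,1)
3. t=5 → T at (3,5); v=(-1,-1)

Final position: (3,5)
Wall sequence: RBT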